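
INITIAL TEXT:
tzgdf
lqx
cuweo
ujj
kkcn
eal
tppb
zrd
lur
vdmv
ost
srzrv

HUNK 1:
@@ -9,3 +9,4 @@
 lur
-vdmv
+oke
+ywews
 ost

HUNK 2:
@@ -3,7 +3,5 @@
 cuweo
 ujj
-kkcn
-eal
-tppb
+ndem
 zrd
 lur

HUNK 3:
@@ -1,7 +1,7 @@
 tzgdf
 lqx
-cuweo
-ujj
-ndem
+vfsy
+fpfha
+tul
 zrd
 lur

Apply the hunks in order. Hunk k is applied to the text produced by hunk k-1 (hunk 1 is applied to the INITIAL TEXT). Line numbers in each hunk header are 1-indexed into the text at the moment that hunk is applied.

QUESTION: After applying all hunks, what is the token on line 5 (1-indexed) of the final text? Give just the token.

Answer: tul

Derivation:
Hunk 1: at line 9 remove [vdmv] add [oke,ywews] -> 13 lines: tzgdf lqx cuweo ujj kkcn eal tppb zrd lur oke ywews ost srzrv
Hunk 2: at line 3 remove [kkcn,eal,tppb] add [ndem] -> 11 lines: tzgdf lqx cuweo ujj ndem zrd lur oke ywews ost srzrv
Hunk 3: at line 1 remove [cuweo,ujj,ndem] add [vfsy,fpfha,tul] -> 11 lines: tzgdf lqx vfsy fpfha tul zrd lur oke ywews ost srzrv
Final line 5: tul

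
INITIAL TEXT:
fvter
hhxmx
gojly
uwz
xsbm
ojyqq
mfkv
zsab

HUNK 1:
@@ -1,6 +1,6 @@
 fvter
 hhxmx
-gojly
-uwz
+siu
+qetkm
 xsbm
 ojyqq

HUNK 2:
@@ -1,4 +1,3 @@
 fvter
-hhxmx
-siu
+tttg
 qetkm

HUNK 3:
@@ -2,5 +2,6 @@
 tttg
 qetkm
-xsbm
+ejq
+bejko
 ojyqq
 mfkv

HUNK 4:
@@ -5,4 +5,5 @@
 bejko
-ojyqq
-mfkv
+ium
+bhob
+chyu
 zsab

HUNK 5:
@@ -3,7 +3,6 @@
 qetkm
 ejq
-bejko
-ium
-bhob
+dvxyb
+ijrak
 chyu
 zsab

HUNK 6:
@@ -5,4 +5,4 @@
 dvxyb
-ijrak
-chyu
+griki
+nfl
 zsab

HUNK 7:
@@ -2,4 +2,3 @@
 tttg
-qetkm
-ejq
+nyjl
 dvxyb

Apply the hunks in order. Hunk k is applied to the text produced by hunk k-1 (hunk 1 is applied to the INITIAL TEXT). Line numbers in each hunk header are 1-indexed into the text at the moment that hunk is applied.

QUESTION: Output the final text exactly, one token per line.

Hunk 1: at line 1 remove [gojly,uwz] add [siu,qetkm] -> 8 lines: fvter hhxmx siu qetkm xsbm ojyqq mfkv zsab
Hunk 2: at line 1 remove [hhxmx,siu] add [tttg] -> 7 lines: fvter tttg qetkm xsbm ojyqq mfkv zsab
Hunk 3: at line 2 remove [xsbm] add [ejq,bejko] -> 8 lines: fvter tttg qetkm ejq bejko ojyqq mfkv zsab
Hunk 4: at line 5 remove [ojyqq,mfkv] add [ium,bhob,chyu] -> 9 lines: fvter tttg qetkm ejq bejko ium bhob chyu zsab
Hunk 5: at line 3 remove [bejko,ium,bhob] add [dvxyb,ijrak] -> 8 lines: fvter tttg qetkm ejq dvxyb ijrak chyu zsab
Hunk 6: at line 5 remove [ijrak,chyu] add [griki,nfl] -> 8 lines: fvter tttg qetkm ejq dvxyb griki nfl zsab
Hunk 7: at line 2 remove [qetkm,ejq] add [nyjl] -> 7 lines: fvter tttg nyjl dvxyb griki nfl zsab

Answer: fvter
tttg
nyjl
dvxyb
griki
nfl
zsab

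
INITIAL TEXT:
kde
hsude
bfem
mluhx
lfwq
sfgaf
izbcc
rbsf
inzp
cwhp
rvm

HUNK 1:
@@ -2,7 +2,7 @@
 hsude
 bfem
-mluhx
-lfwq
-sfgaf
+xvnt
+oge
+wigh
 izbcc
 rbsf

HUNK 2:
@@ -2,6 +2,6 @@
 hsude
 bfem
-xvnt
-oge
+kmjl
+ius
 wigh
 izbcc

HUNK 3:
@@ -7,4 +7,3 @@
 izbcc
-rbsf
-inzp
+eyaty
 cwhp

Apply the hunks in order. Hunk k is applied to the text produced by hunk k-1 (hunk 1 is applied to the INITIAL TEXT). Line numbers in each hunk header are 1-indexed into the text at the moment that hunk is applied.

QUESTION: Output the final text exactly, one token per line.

Answer: kde
hsude
bfem
kmjl
ius
wigh
izbcc
eyaty
cwhp
rvm

Derivation:
Hunk 1: at line 2 remove [mluhx,lfwq,sfgaf] add [xvnt,oge,wigh] -> 11 lines: kde hsude bfem xvnt oge wigh izbcc rbsf inzp cwhp rvm
Hunk 2: at line 2 remove [xvnt,oge] add [kmjl,ius] -> 11 lines: kde hsude bfem kmjl ius wigh izbcc rbsf inzp cwhp rvm
Hunk 3: at line 7 remove [rbsf,inzp] add [eyaty] -> 10 lines: kde hsude bfem kmjl ius wigh izbcc eyaty cwhp rvm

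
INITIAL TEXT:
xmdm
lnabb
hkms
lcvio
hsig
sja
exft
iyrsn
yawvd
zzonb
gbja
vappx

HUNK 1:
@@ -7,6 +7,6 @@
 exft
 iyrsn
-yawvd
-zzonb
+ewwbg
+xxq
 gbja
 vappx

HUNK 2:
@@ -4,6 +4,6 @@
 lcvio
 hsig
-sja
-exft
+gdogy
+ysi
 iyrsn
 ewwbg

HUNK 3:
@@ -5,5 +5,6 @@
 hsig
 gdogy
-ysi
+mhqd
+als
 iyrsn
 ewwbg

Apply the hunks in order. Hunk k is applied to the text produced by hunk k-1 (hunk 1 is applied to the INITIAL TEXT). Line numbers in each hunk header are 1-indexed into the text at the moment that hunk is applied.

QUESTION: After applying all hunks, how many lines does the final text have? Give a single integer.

Answer: 13

Derivation:
Hunk 1: at line 7 remove [yawvd,zzonb] add [ewwbg,xxq] -> 12 lines: xmdm lnabb hkms lcvio hsig sja exft iyrsn ewwbg xxq gbja vappx
Hunk 2: at line 4 remove [sja,exft] add [gdogy,ysi] -> 12 lines: xmdm lnabb hkms lcvio hsig gdogy ysi iyrsn ewwbg xxq gbja vappx
Hunk 3: at line 5 remove [ysi] add [mhqd,als] -> 13 lines: xmdm lnabb hkms lcvio hsig gdogy mhqd als iyrsn ewwbg xxq gbja vappx
Final line count: 13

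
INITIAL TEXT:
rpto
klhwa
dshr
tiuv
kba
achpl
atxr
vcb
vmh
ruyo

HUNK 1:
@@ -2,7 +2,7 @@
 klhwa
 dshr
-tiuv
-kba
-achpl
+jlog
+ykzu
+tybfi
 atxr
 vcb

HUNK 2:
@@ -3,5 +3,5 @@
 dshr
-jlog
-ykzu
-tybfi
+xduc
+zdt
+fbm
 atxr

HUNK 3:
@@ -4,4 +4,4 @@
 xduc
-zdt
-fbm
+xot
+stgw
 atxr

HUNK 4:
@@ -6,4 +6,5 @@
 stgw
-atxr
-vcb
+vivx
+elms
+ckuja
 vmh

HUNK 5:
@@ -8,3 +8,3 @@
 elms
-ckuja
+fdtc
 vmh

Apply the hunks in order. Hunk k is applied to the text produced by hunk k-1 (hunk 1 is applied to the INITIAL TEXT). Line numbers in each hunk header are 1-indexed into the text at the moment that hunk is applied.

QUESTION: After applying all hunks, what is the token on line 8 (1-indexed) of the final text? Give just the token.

Hunk 1: at line 2 remove [tiuv,kba,achpl] add [jlog,ykzu,tybfi] -> 10 lines: rpto klhwa dshr jlog ykzu tybfi atxr vcb vmh ruyo
Hunk 2: at line 3 remove [jlog,ykzu,tybfi] add [xduc,zdt,fbm] -> 10 lines: rpto klhwa dshr xduc zdt fbm atxr vcb vmh ruyo
Hunk 3: at line 4 remove [zdt,fbm] add [xot,stgw] -> 10 lines: rpto klhwa dshr xduc xot stgw atxr vcb vmh ruyo
Hunk 4: at line 6 remove [atxr,vcb] add [vivx,elms,ckuja] -> 11 lines: rpto klhwa dshr xduc xot stgw vivx elms ckuja vmh ruyo
Hunk 5: at line 8 remove [ckuja] add [fdtc] -> 11 lines: rpto klhwa dshr xduc xot stgw vivx elms fdtc vmh ruyo
Final line 8: elms

Answer: elms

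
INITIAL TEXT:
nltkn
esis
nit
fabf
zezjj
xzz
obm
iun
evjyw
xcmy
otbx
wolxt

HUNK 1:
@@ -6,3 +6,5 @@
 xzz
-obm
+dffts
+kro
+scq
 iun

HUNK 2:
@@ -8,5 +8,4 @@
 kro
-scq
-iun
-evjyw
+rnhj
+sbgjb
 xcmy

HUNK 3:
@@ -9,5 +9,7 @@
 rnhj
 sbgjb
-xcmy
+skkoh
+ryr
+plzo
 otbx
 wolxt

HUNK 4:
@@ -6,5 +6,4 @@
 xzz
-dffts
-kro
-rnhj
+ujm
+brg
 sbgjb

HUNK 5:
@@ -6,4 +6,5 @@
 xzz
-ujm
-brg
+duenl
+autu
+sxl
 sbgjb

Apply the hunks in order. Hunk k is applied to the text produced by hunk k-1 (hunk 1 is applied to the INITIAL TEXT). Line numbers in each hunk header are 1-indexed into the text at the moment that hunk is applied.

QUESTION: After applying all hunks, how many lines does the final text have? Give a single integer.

Hunk 1: at line 6 remove [obm] add [dffts,kro,scq] -> 14 lines: nltkn esis nit fabf zezjj xzz dffts kro scq iun evjyw xcmy otbx wolxt
Hunk 2: at line 8 remove [scq,iun,evjyw] add [rnhj,sbgjb] -> 13 lines: nltkn esis nit fabf zezjj xzz dffts kro rnhj sbgjb xcmy otbx wolxt
Hunk 3: at line 9 remove [xcmy] add [skkoh,ryr,plzo] -> 15 lines: nltkn esis nit fabf zezjj xzz dffts kro rnhj sbgjb skkoh ryr plzo otbx wolxt
Hunk 4: at line 6 remove [dffts,kro,rnhj] add [ujm,brg] -> 14 lines: nltkn esis nit fabf zezjj xzz ujm brg sbgjb skkoh ryr plzo otbx wolxt
Hunk 5: at line 6 remove [ujm,brg] add [duenl,autu,sxl] -> 15 lines: nltkn esis nit fabf zezjj xzz duenl autu sxl sbgjb skkoh ryr plzo otbx wolxt
Final line count: 15

Answer: 15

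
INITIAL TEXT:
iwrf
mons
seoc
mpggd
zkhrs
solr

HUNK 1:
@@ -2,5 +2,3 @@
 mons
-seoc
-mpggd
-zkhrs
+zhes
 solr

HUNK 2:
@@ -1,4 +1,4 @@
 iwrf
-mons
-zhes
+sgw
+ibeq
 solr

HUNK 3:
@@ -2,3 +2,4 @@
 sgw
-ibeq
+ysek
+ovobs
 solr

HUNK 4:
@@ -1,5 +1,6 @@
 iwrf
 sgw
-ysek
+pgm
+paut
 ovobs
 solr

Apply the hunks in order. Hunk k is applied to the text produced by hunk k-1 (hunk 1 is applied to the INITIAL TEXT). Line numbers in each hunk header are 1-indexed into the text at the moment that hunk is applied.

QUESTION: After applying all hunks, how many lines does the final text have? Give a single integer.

Hunk 1: at line 2 remove [seoc,mpggd,zkhrs] add [zhes] -> 4 lines: iwrf mons zhes solr
Hunk 2: at line 1 remove [mons,zhes] add [sgw,ibeq] -> 4 lines: iwrf sgw ibeq solr
Hunk 3: at line 2 remove [ibeq] add [ysek,ovobs] -> 5 lines: iwrf sgw ysek ovobs solr
Hunk 4: at line 1 remove [ysek] add [pgm,paut] -> 6 lines: iwrf sgw pgm paut ovobs solr
Final line count: 6

Answer: 6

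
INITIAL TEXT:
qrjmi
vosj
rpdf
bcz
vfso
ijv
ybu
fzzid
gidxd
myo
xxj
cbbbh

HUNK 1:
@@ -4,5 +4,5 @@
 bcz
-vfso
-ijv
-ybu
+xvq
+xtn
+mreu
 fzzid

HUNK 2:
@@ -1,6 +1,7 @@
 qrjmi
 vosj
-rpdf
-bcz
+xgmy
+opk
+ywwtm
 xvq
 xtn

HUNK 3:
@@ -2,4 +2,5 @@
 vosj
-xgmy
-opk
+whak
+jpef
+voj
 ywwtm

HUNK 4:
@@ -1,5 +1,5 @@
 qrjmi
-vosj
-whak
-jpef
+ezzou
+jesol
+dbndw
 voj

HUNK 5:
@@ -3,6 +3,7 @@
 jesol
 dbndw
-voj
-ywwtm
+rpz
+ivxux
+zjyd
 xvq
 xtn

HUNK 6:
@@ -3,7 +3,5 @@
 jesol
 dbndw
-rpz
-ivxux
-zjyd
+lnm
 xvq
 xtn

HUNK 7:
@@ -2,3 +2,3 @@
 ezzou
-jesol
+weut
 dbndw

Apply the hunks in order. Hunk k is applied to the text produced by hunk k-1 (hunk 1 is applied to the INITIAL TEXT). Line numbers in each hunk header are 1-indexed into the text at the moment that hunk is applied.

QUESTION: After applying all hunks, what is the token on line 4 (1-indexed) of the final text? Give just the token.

Hunk 1: at line 4 remove [vfso,ijv,ybu] add [xvq,xtn,mreu] -> 12 lines: qrjmi vosj rpdf bcz xvq xtn mreu fzzid gidxd myo xxj cbbbh
Hunk 2: at line 1 remove [rpdf,bcz] add [xgmy,opk,ywwtm] -> 13 lines: qrjmi vosj xgmy opk ywwtm xvq xtn mreu fzzid gidxd myo xxj cbbbh
Hunk 3: at line 2 remove [xgmy,opk] add [whak,jpef,voj] -> 14 lines: qrjmi vosj whak jpef voj ywwtm xvq xtn mreu fzzid gidxd myo xxj cbbbh
Hunk 4: at line 1 remove [vosj,whak,jpef] add [ezzou,jesol,dbndw] -> 14 lines: qrjmi ezzou jesol dbndw voj ywwtm xvq xtn mreu fzzid gidxd myo xxj cbbbh
Hunk 5: at line 3 remove [voj,ywwtm] add [rpz,ivxux,zjyd] -> 15 lines: qrjmi ezzou jesol dbndw rpz ivxux zjyd xvq xtn mreu fzzid gidxd myo xxj cbbbh
Hunk 6: at line 3 remove [rpz,ivxux,zjyd] add [lnm] -> 13 lines: qrjmi ezzou jesol dbndw lnm xvq xtn mreu fzzid gidxd myo xxj cbbbh
Hunk 7: at line 2 remove [jesol] add [weut] -> 13 lines: qrjmi ezzou weut dbndw lnm xvq xtn mreu fzzid gidxd myo xxj cbbbh
Final line 4: dbndw

Answer: dbndw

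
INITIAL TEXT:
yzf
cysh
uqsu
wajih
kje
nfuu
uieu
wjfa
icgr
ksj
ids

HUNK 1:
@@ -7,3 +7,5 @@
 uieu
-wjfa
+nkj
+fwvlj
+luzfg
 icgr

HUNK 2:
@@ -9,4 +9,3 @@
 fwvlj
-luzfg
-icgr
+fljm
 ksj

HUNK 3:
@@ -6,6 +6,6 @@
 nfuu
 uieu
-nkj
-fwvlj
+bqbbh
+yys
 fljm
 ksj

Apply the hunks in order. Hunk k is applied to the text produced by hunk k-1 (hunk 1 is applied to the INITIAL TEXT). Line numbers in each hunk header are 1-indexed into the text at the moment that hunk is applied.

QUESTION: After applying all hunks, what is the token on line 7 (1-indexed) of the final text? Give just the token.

Hunk 1: at line 7 remove [wjfa] add [nkj,fwvlj,luzfg] -> 13 lines: yzf cysh uqsu wajih kje nfuu uieu nkj fwvlj luzfg icgr ksj ids
Hunk 2: at line 9 remove [luzfg,icgr] add [fljm] -> 12 lines: yzf cysh uqsu wajih kje nfuu uieu nkj fwvlj fljm ksj ids
Hunk 3: at line 6 remove [nkj,fwvlj] add [bqbbh,yys] -> 12 lines: yzf cysh uqsu wajih kje nfuu uieu bqbbh yys fljm ksj ids
Final line 7: uieu

Answer: uieu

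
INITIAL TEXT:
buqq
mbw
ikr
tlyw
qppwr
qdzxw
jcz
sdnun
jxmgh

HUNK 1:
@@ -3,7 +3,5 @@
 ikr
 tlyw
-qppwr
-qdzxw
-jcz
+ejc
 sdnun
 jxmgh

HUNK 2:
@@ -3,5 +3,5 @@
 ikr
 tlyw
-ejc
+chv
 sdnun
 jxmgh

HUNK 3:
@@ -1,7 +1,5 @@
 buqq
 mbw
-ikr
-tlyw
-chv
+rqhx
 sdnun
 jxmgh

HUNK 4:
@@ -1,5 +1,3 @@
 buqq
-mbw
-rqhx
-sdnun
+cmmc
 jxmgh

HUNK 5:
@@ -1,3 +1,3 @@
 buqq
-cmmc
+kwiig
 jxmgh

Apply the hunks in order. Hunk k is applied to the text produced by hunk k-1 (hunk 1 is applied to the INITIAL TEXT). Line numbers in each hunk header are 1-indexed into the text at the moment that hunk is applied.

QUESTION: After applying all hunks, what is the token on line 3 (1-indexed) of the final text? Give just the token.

Answer: jxmgh

Derivation:
Hunk 1: at line 3 remove [qppwr,qdzxw,jcz] add [ejc] -> 7 lines: buqq mbw ikr tlyw ejc sdnun jxmgh
Hunk 2: at line 3 remove [ejc] add [chv] -> 7 lines: buqq mbw ikr tlyw chv sdnun jxmgh
Hunk 3: at line 1 remove [ikr,tlyw,chv] add [rqhx] -> 5 lines: buqq mbw rqhx sdnun jxmgh
Hunk 4: at line 1 remove [mbw,rqhx,sdnun] add [cmmc] -> 3 lines: buqq cmmc jxmgh
Hunk 5: at line 1 remove [cmmc] add [kwiig] -> 3 lines: buqq kwiig jxmgh
Final line 3: jxmgh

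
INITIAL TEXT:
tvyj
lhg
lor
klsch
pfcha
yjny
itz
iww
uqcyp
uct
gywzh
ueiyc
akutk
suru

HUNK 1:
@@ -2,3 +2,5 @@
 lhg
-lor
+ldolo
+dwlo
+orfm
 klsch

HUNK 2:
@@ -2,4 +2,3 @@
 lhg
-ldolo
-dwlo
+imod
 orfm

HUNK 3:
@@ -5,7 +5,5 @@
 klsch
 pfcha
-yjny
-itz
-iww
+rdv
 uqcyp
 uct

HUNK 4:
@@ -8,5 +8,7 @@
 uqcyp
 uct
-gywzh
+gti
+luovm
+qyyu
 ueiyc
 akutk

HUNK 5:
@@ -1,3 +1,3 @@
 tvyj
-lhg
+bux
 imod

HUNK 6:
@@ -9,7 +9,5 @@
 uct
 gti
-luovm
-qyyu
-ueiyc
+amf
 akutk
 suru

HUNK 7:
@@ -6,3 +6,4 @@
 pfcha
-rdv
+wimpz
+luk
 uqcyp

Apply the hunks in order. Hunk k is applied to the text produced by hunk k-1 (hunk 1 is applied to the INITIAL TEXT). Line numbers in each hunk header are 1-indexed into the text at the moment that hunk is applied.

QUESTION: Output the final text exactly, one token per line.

Answer: tvyj
bux
imod
orfm
klsch
pfcha
wimpz
luk
uqcyp
uct
gti
amf
akutk
suru

Derivation:
Hunk 1: at line 2 remove [lor] add [ldolo,dwlo,orfm] -> 16 lines: tvyj lhg ldolo dwlo orfm klsch pfcha yjny itz iww uqcyp uct gywzh ueiyc akutk suru
Hunk 2: at line 2 remove [ldolo,dwlo] add [imod] -> 15 lines: tvyj lhg imod orfm klsch pfcha yjny itz iww uqcyp uct gywzh ueiyc akutk suru
Hunk 3: at line 5 remove [yjny,itz,iww] add [rdv] -> 13 lines: tvyj lhg imod orfm klsch pfcha rdv uqcyp uct gywzh ueiyc akutk suru
Hunk 4: at line 8 remove [gywzh] add [gti,luovm,qyyu] -> 15 lines: tvyj lhg imod orfm klsch pfcha rdv uqcyp uct gti luovm qyyu ueiyc akutk suru
Hunk 5: at line 1 remove [lhg] add [bux] -> 15 lines: tvyj bux imod orfm klsch pfcha rdv uqcyp uct gti luovm qyyu ueiyc akutk suru
Hunk 6: at line 9 remove [luovm,qyyu,ueiyc] add [amf] -> 13 lines: tvyj bux imod orfm klsch pfcha rdv uqcyp uct gti amf akutk suru
Hunk 7: at line 6 remove [rdv] add [wimpz,luk] -> 14 lines: tvyj bux imod orfm klsch pfcha wimpz luk uqcyp uct gti amf akutk suru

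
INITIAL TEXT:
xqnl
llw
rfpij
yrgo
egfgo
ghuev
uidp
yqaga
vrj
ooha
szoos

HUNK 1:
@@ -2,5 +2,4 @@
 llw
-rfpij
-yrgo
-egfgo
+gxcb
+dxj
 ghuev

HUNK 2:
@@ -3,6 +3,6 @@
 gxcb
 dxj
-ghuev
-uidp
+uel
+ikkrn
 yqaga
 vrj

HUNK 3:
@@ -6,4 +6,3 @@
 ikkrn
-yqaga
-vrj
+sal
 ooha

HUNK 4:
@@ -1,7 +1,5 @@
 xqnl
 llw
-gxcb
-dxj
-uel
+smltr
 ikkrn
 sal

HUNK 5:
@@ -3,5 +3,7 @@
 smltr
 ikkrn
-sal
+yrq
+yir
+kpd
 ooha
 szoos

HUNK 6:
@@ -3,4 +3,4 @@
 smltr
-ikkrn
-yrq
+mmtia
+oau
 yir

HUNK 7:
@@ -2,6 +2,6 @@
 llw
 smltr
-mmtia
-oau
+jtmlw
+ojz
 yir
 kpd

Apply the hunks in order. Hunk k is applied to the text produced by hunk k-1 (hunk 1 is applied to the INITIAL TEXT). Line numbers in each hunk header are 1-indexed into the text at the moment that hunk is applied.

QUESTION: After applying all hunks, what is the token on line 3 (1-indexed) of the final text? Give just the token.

Answer: smltr

Derivation:
Hunk 1: at line 2 remove [rfpij,yrgo,egfgo] add [gxcb,dxj] -> 10 lines: xqnl llw gxcb dxj ghuev uidp yqaga vrj ooha szoos
Hunk 2: at line 3 remove [ghuev,uidp] add [uel,ikkrn] -> 10 lines: xqnl llw gxcb dxj uel ikkrn yqaga vrj ooha szoos
Hunk 3: at line 6 remove [yqaga,vrj] add [sal] -> 9 lines: xqnl llw gxcb dxj uel ikkrn sal ooha szoos
Hunk 4: at line 1 remove [gxcb,dxj,uel] add [smltr] -> 7 lines: xqnl llw smltr ikkrn sal ooha szoos
Hunk 5: at line 3 remove [sal] add [yrq,yir,kpd] -> 9 lines: xqnl llw smltr ikkrn yrq yir kpd ooha szoos
Hunk 6: at line 3 remove [ikkrn,yrq] add [mmtia,oau] -> 9 lines: xqnl llw smltr mmtia oau yir kpd ooha szoos
Hunk 7: at line 2 remove [mmtia,oau] add [jtmlw,ojz] -> 9 lines: xqnl llw smltr jtmlw ojz yir kpd ooha szoos
Final line 3: smltr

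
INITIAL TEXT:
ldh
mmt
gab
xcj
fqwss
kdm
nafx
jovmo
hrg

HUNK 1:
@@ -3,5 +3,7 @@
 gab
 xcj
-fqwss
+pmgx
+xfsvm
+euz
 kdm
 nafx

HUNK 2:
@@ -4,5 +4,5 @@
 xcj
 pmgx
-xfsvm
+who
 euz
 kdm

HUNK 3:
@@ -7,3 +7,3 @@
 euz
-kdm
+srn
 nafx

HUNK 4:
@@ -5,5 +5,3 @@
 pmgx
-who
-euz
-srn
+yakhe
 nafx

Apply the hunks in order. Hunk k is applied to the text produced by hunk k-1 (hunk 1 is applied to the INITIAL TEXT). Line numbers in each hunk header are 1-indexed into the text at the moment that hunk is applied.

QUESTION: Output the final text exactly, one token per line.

Answer: ldh
mmt
gab
xcj
pmgx
yakhe
nafx
jovmo
hrg

Derivation:
Hunk 1: at line 3 remove [fqwss] add [pmgx,xfsvm,euz] -> 11 lines: ldh mmt gab xcj pmgx xfsvm euz kdm nafx jovmo hrg
Hunk 2: at line 4 remove [xfsvm] add [who] -> 11 lines: ldh mmt gab xcj pmgx who euz kdm nafx jovmo hrg
Hunk 3: at line 7 remove [kdm] add [srn] -> 11 lines: ldh mmt gab xcj pmgx who euz srn nafx jovmo hrg
Hunk 4: at line 5 remove [who,euz,srn] add [yakhe] -> 9 lines: ldh mmt gab xcj pmgx yakhe nafx jovmo hrg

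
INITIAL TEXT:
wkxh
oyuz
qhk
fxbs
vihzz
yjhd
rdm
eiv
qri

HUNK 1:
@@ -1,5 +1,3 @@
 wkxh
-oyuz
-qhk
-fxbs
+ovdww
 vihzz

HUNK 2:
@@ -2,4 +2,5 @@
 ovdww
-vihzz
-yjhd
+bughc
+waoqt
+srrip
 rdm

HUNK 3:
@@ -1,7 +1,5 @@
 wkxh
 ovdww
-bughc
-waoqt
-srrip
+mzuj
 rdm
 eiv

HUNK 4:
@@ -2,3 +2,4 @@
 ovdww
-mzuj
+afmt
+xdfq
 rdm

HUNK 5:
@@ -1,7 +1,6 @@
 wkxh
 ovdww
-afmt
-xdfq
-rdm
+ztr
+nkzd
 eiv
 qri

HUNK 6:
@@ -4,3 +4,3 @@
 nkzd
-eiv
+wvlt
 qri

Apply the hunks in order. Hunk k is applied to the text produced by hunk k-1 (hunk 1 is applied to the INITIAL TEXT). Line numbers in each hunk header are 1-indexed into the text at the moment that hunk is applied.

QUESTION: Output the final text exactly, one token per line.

Hunk 1: at line 1 remove [oyuz,qhk,fxbs] add [ovdww] -> 7 lines: wkxh ovdww vihzz yjhd rdm eiv qri
Hunk 2: at line 2 remove [vihzz,yjhd] add [bughc,waoqt,srrip] -> 8 lines: wkxh ovdww bughc waoqt srrip rdm eiv qri
Hunk 3: at line 1 remove [bughc,waoqt,srrip] add [mzuj] -> 6 lines: wkxh ovdww mzuj rdm eiv qri
Hunk 4: at line 2 remove [mzuj] add [afmt,xdfq] -> 7 lines: wkxh ovdww afmt xdfq rdm eiv qri
Hunk 5: at line 1 remove [afmt,xdfq,rdm] add [ztr,nkzd] -> 6 lines: wkxh ovdww ztr nkzd eiv qri
Hunk 6: at line 4 remove [eiv] add [wvlt] -> 6 lines: wkxh ovdww ztr nkzd wvlt qri

Answer: wkxh
ovdww
ztr
nkzd
wvlt
qri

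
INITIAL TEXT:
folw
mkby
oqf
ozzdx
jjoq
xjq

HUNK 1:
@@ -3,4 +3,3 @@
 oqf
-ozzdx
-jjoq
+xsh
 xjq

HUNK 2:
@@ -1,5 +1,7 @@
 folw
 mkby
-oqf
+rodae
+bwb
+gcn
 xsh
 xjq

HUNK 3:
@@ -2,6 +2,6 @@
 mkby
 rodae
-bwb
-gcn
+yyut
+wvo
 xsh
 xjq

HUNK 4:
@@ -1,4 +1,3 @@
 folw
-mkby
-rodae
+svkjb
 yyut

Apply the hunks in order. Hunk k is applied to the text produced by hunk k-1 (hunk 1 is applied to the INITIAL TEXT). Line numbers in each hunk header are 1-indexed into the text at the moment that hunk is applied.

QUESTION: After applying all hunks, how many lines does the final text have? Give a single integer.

Answer: 6

Derivation:
Hunk 1: at line 3 remove [ozzdx,jjoq] add [xsh] -> 5 lines: folw mkby oqf xsh xjq
Hunk 2: at line 1 remove [oqf] add [rodae,bwb,gcn] -> 7 lines: folw mkby rodae bwb gcn xsh xjq
Hunk 3: at line 2 remove [bwb,gcn] add [yyut,wvo] -> 7 lines: folw mkby rodae yyut wvo xsh xjq
Hunk 4: at line 1 remove [mkby,rodae] add [svkjb] -> 6 lines: folw svkjb yyut wvo xsh xjq
Final line count: 6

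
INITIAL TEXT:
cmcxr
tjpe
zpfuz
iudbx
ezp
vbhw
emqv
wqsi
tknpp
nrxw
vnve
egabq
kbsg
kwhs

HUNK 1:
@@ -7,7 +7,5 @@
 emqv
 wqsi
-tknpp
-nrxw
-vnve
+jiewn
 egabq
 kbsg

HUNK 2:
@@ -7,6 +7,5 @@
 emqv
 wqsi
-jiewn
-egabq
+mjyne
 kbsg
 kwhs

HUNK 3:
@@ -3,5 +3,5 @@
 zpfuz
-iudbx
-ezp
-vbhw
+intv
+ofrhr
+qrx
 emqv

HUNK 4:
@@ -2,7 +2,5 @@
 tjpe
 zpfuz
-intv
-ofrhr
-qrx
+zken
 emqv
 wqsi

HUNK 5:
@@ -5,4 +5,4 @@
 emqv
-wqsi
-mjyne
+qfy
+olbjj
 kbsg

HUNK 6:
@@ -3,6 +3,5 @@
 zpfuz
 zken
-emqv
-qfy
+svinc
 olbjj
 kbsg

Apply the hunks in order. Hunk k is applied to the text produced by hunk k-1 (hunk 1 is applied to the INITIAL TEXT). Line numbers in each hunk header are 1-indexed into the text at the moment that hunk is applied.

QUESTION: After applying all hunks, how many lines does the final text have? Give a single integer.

Hunk 1: at line 7 remove [tknpp,nrxw,vnve] add [jiewn] -> 12 lines: cmcxr tjpe zpfuz iudbx ezp vbhw emqv wqsi jiewn egabq kbsg kwhs
Hunk 2: at line 7 remove [jiewn,egabq] add [mjyne] -> 11 lines: cmcxr tjpe zpfuz iudbx ezp vbhw emqv wqsi mjyne kbsg kwhs
Hunk 3: at line 3 remove [iudbx,ezp,vbhw] add [intv,ofrhr,qrx] -> 11 lines: cmcxr tjpe zpfuz intv ofrhr qrx emqv wqsi mjyne kbsg kwhs
Hunk 4: at line 2 remove [intv,ofrhr,qrx] add [zken] -> 9 lines: cmcxr tjpe zpfuz zken emqv wqsi mjyne kbsg kwhs
Hunk 5: at line 5 remove [wqsi,mjyne] add [qfy,olbjj] -> 9 lines: cmcxr tjpe zpfuz zken emqv qfy olbjj kbsg kwhs
Hunk 6: at line 3 remove [emqv,qfy] add [svinc] -> 8 lines: cmcxr tjpe zpfuz zken svinc olbjj kbsg kwhs
Final line count: 8

Answer: 8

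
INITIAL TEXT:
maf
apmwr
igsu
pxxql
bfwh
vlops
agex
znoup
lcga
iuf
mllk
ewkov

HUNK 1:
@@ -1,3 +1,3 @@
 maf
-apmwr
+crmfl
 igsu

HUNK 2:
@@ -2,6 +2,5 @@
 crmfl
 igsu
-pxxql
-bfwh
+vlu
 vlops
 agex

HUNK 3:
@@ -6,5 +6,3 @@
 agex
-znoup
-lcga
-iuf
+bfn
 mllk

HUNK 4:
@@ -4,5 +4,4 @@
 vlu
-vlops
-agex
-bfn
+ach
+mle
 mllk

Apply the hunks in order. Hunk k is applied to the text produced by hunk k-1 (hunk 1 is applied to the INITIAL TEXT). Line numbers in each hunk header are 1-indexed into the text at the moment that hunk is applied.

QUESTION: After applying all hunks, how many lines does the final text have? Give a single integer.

Answer: 8

Derivation:
Hunk 1: at line 1 remove [apmwr] add [crmfl] -> 12 lines: maf crmfl igsu pxxql bfwh vlops agex znoup lcga iuf mllk ewkov
Hunk 2: at line 2 remove [pxxql,bfwh] add [vlu] -> 11 lines: maf crmfl igsu vlu vlops agex znoup lcga iuf mllk ewkov
Hunk 3: at line 6 remove [znoup,lcga,iuf] add [bfn] -> 9 lines: maf crmfl igsu vlu vlops agex bfn mllk ewkov
Hunk 4: at line 4 remove [vlops,agex,bfn] add [ach,mle] -> 8 lines: maf crmfl igsu vlu ach mle mllk ewkov
Final line count: 8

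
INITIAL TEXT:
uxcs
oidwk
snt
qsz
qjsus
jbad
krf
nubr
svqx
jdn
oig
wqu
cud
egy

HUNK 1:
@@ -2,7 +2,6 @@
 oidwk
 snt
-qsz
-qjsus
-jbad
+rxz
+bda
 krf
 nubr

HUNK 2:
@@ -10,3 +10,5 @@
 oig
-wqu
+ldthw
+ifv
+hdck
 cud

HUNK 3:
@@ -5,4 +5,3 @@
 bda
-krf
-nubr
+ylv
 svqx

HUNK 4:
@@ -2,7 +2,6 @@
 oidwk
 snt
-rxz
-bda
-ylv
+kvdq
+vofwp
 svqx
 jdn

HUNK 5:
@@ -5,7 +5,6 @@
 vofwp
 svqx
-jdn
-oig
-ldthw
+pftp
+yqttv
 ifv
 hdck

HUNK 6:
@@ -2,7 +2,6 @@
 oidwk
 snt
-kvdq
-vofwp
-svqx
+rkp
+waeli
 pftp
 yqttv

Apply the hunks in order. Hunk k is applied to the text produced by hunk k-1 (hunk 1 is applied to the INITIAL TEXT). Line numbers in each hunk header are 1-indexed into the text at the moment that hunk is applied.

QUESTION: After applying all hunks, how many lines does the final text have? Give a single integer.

Hunk 1: at line 2 remove [qsz,qjsus,jbad] add [rxz,bda] -> 13 lines: uxcs oidwk snt rxz bda krf nubr svqx jdn oig wqu cud egy
Hunk 2: at line 10 remove [wqu] add [ldthw,ifv,hdck] -> 15 lines: uxcs oidwk snt rxz bda krf nubr svqx jdn oig ldthw ifv hdck cud egy
Hunk 3: at line 5 remove [krf,nubr] add [ylv] -> 14 lines: uxcs oidwk snt rxz bda ylv svqx jdn oig ldthw ifv hdck cud egy
Hunk 4: at line 2 remove [rxz,bda,ylv] add [kvdq,vofwp] -> 13 lines: uxcs oidwk snt kvdq vofwp svqx jdn oig ldthw ifv hdck cud egy
Hunk 5: at line 5 remove [jdn,oig,ldthw] add [pftp,yqttv] -> 12 lines: uxcs oidwk snt kvdq vofwp svqx pftp yqttv ifv hdck cud egy
Hunk 6: at line 2 remove [kvdq,vofwp,svqx] add [rkp,waeli] -> 11 lines: uxcs oidwk snt rkp waeli pftp yqttv ifv hdck cud egy
Final line count: 11

Answer: 11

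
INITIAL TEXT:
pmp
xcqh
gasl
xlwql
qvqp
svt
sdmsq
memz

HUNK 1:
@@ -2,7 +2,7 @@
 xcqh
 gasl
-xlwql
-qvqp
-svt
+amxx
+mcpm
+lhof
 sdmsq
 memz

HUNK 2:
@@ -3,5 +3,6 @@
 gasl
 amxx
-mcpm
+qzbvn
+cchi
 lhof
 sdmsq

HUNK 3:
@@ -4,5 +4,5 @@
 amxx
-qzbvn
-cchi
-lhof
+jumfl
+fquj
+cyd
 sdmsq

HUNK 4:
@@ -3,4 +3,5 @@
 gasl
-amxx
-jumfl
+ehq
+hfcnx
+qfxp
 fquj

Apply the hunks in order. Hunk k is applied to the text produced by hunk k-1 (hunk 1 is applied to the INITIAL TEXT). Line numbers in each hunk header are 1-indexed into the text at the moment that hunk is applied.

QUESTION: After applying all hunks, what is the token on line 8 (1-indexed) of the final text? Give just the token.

Hunk 1: at line 2 remove [xlwql,qvqp,svt] add [amxx,mcpm,lhof] -> 8 lines: pmp xcqh gasl amxx mcpm lhof sdmsq memz
Hunk 2: at line 3 remove [mcpm] add [qzbvn,cchi] -> 9 lines: pmp xcqh gasl amxx qzbvn cchi lhof sdmsq memz
Hunk 3: at line 4 remove [qzbvn,cchi,lhof] add [jumfl,fquj,cyd] -> 9 lines: pmp xcqh gasl amxx jumfl fquj cyd sdmsq memz
Hunk 4: at line 3 remove [amxx,jumfl] add [ehq,hfcnx,qfxp] -> 10 lines: pmp xcqh gasl ehq hfcnx qfxp fquj cyd sdmsq memz
Final line 8: cyd

Answer: cyd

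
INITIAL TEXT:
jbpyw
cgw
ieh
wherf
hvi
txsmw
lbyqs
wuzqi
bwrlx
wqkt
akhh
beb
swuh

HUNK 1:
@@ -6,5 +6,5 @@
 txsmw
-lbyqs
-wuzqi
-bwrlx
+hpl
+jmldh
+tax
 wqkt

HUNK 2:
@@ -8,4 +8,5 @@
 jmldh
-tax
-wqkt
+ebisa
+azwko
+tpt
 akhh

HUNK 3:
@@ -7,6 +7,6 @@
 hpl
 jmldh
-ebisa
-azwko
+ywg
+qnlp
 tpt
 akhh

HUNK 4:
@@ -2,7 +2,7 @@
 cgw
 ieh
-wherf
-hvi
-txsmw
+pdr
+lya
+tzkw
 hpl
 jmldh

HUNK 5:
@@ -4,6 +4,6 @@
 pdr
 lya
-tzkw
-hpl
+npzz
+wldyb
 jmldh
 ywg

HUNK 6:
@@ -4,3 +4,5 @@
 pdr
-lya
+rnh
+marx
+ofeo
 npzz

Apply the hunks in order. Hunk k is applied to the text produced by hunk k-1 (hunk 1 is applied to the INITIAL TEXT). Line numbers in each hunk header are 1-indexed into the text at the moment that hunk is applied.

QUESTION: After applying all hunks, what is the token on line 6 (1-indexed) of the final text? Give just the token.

Answer: marx

Derivation:
Hunk 1: at line 6 remove [lbyqs,wuzqi,bwrlx] add [hpl,jmldh,tax] -> 13 lines: jbpyw cgw ieh wherf hvi txsmw hpl jmldh tax wqkt akhh beb swuh
Hunk 2: at line 8 remove [tax,wqkt] add [ebisa,azwko,tpt] -> 14 lines: jbpyw cgw ieh wherf hvi txsmw hpl jmldh ebisa azwko tpt akhh beb swuh
Hunk 3: at line 7 remove [ebisa,azwko] add [ywg,qnlp] -> 14 lines: jbpyw cgw ieh wherf hvi txsmw hpl jmldh ywg qnlp tpt akhh beb swuh
Hunk 4: at line 2 remove [wherf,hvi,txsmw] add [pdr,lya,tzkw] -> 14 lines: jbpyw cgw ieh pdr lya tzkw hpl jmldh ywg qnlp tpt akhh beb swuh
Hunk 5: at line 4 remove [tzkw,hpl] add [npzz,wldyb] -> 14 lines: jbpyw cgw ieh pdr lya npzz wldyb jmldh ywg qnlp tpt akhh beb swuh
Hunk 6: at line 4 remove [lya] add [rnh,marx,ofeo] -> 16 lines: jbpyw cgw ieh pdr rnh marx ofeo npzz wldyb jmldh ywg qnlp tpt akhh beb swuh
Final line 6: marx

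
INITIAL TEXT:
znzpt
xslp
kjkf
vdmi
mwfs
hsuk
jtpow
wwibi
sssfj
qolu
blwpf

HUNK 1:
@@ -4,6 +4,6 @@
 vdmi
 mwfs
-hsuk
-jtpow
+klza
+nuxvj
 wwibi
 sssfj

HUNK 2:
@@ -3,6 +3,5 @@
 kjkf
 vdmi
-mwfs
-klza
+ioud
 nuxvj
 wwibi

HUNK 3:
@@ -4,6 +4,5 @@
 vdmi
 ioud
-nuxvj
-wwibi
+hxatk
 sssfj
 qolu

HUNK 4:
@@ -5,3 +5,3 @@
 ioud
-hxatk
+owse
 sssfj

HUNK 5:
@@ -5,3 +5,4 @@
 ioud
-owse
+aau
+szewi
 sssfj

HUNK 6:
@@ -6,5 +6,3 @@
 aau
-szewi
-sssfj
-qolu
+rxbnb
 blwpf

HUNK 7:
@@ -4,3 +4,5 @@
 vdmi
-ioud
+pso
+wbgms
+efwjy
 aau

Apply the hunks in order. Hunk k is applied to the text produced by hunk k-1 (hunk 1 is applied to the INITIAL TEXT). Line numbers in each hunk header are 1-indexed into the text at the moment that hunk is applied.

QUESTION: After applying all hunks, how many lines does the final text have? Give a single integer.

Answer: 10

Derivation:
Hunk 1: at line 4 remove [hsuk,jtpow] add [klza,nuxvj] -> 11 lines: znzpt xslp kjkf vdmi mwfs klza nuxvj wwibi sssfj qolu blwpf
Hunk 2: at line 3 remove [mwfs,klza] add [ioud] -> 10 lines: znzpt xslp kjkf vdmi ioud nuxvj wwibi sssfj qolu blwpf
Hunk 3: at line 4 remove [nuxvj,wwibi] add [hxatk] -> 9 lines: znzpt xslp kjkf vdmi ioud hxatk sssfj qolu blwpf
Hunk 4: at line 5 remove [hxatk] add [owse] -> 9 lines: znzpt xslp kjkf vdmi ioud owse sssfj qolu blwpf
Hunk 5: at line 5 remove [owse] add [aau,szewi] -> 10 lines: znzpt xslp kjkf vdmi ioud aau szewi sssfj qolu blwpf
Hunk 6: at line 6 remove [szewi,sssfj,qolu] add [rxbnb] -> 8 lines: znzpt xslp kjkf vdmi ioud aau rxbnb blwpf
Hunk 7: at line 4 remove [ioud] add [pso,wbgms,efwjy] -> 10 lines: znzpt xslp kjkf vdmi pso wbgms efwjy aau rxbnb blwpf
Final line count: 10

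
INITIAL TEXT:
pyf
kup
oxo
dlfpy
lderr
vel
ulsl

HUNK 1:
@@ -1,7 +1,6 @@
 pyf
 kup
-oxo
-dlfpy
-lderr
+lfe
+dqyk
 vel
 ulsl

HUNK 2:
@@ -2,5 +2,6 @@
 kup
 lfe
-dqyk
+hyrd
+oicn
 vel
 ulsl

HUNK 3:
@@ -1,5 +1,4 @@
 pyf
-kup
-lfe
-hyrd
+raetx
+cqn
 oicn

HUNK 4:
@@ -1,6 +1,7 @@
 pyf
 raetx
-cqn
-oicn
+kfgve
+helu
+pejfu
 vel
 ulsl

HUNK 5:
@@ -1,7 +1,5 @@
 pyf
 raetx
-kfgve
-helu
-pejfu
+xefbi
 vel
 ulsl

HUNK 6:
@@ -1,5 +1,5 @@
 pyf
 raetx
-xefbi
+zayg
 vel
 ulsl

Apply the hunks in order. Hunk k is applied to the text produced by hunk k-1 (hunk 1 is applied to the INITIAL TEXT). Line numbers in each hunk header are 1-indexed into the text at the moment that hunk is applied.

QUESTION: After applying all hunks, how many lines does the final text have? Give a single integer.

Hunk 1: at line 1 remove [oxo,dlfpy,lderr] add [lfe,dqyk] -> 6 lines: pyf kup lfe dqyk vel ulsl
Hunk 2: at line 2 remove [dqyk] add [hyrd,oicn] -> 7 lines: pyf kup lfe hyrd oicn vel ulsl
Hunk 3: at line 1 remove [kup,lfe,hyrd] add [raetx,cqn] -> 6 lines: pyf raetx cqn oicn vel ulsl
Hunk 4: at line 1 remove [cqn,oicn] add [kfgve,helu,pejfu] -> 7 lines: pyf raetx kfgve helu pejfu vel ulsl
Hunk 5: at line 1 remove [kfgve,helu,pejfu] add [xefbi] -> 5 lines: pyf raetx xefbi vel ulsl
Hunk 6: at line 1 remove [xefbi] add [zayg] -> 5 lines: pyf raetx zayg vel ulsl
Final line count: 5

Answer: 5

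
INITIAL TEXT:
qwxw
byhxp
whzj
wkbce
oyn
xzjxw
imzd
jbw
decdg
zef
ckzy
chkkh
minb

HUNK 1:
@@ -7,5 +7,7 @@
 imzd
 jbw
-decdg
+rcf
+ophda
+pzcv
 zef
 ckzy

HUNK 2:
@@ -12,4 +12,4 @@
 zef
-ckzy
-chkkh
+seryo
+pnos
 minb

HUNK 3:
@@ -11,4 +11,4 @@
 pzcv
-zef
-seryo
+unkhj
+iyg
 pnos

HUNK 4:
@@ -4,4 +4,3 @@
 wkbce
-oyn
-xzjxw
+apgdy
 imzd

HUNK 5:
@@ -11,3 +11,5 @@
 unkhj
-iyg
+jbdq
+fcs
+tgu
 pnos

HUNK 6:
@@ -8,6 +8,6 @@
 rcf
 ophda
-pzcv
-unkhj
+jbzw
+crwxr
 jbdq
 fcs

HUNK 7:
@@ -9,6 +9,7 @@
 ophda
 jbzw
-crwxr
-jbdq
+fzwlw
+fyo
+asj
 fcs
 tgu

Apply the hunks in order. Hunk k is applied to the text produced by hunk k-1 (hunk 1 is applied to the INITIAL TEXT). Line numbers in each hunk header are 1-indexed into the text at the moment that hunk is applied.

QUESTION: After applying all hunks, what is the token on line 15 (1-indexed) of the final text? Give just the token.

Hunk 1: at line 7 remove [decdg] add [rcf,ophda,pzcv] -> 15 lines: qwxw byhxp whzj wkbce oyn xzjxw imzd jbw rcf ophda pzcv zef ckzy chkkh minb
Hunk 2: at line 12 remove [ckzy,chkkh] add [seryo,pnos] -> 15 lines: qwxw byhxp whzj wkbce oyn xzjxw imzd jbw rcf ophda pzcv zef seryo pnos minb
Hunk 3: at line 11 remove [zef,seryo] add [unkhj,iyg] -> 15 lines: qwxw byhxp whzj wkbce oyn xzjxw imzd jbw rcf ophda pzcv unkhj iyg pnos minb
Hunk 4: at line 4 remove [oyn,xzjxw] add [apgdy] -> 14 lines: qwxw byhxp whzj wkbce apgdy imzd jbw rcf ophda pzcv unkhj iyg pnos minb
Hunk 5: at line 11 remove [iyg] add [jbdq,fcs,tgu] -> 16 lines: qwxw byhxp whzj wkbce apgdy imzd jbw rcf ophda pzcv unkhj jbdq fcs tgu pnos minb
Hunk 6: at line 8 remove [pzcv,unkhj] add [jbzw,crwxr] -> 16 lines: qwxw byhxp whzj wkbce apgdy imzd jbw rcf ophda jbzw crwxr jbdq fcs tgu pnos minb
Hunk 7: at line 9 remove [crwxr,jbdq] add [fzwlw,fyo,asj] -> 17 lines: qwxw byhxp whzj wkbce apgdy imzd jbw rcf ophda jbzw fzwlw fyo asj fcs tgu pnos minb
Final line 15: tgu

Answer: tgu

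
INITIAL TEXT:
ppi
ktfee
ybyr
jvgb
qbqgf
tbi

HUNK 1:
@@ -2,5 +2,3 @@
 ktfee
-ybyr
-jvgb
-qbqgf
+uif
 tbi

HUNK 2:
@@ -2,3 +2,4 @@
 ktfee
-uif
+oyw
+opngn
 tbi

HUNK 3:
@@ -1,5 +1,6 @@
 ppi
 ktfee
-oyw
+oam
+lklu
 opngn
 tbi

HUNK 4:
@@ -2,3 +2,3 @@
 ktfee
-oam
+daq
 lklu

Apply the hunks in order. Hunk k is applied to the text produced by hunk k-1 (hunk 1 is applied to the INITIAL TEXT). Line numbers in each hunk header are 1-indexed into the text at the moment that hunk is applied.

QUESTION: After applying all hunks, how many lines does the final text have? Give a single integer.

Answer: 6

Derivation:
Hunk 1: at line 2 remove [ybyr,jvgb,qbqgf] add [uif] -> 4 lines: ppi ktfee uif tbi
Hunk 2: at line 2 remove [uif] add [oyw,opngn] -> 5 lines: ppi ktfee oyw opngn tbi
Hunk 3: at line 1 remove [oyw] add [oam,lklu] -> 6 lines: ppi ktfee oam lklu opngn tbi
Hunk 4: at line 2 remove [oam] add [daq] -> 6 lines: ppi ktfee daq lklu opngn tbi
Final line count: 6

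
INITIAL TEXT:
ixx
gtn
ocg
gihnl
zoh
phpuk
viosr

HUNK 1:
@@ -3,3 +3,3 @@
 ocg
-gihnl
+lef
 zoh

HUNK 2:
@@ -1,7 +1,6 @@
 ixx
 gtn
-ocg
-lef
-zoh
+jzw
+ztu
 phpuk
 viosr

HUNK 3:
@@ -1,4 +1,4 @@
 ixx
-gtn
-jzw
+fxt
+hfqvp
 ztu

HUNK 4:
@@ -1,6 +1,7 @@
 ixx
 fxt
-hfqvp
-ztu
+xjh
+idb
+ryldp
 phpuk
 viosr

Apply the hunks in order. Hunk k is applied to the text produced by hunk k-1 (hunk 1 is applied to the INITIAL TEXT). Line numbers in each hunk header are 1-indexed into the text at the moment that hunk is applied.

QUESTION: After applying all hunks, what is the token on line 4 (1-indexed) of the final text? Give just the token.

Hunk 1: at line 3 remove [gihnl] add [lef] -> 7 lines: ixx gtn ocg lef zoh phpuk viosr
Hunk 2: at line 1 remove [ocg,lef,zoh] add [jzw,ztu] -> 6 lines: ixx gtn jzw ztu phpuk viosr
Hunk 3: at line 1 remove [gtn,jzw] add [fxt,hfqvp] -> 6 lines: ixx fxt hfqvp ztu phpuk viosr
Hunk 4: at line 1 remove [hfqvp,ztu] add [xjh,idb,ryldp] -> 7 lines: ixx fxt xjh idb ryldp phpuk viosr
Final line 4: idb

Answer: idb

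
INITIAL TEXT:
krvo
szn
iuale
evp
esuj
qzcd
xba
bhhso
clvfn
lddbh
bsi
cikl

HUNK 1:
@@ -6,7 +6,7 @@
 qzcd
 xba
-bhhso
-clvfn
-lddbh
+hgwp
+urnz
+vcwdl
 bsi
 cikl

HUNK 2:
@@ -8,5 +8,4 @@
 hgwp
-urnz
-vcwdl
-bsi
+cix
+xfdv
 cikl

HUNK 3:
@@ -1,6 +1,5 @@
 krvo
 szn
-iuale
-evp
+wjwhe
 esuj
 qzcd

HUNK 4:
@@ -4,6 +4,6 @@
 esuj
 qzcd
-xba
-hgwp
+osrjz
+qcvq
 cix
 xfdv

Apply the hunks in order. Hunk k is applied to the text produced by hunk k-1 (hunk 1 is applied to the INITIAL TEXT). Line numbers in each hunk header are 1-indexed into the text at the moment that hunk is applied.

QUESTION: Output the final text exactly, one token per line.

Hunk 1: at line 6 remove [bhhso,clvfn,lddbh] add [hgwp,urnz,vcwdl] -> 12 lines: krvo szn iuale evp esuj qzcd xba hgwp urnz vcwdl bsi cikl
Hunk 2: at line 8 remove [urnz,vcwdl,bsi] add [cix,xfdv] -> 11 lines: krvo szn iuale evp esuj qzcd xba hgwp cix xfdv cikl
Hunk 3: at line 1 remove [iuale,evp] add [wjwhe] -> 10 lines: krvo szn wjwhe esuj qzcd xba hgwp cix xfdv cikl
Hunk 4: at line 4 remove [xba,hgwp] add [osrjz,qcvq] -> 10 lines: krvo szn wjwhe esuj qzcd osrjz qcvq cix xfdv cikl

Answer: krvo
szn
wjwhe
esuj
qzcd
osrjz
qcvq
cix
xfdv
cikl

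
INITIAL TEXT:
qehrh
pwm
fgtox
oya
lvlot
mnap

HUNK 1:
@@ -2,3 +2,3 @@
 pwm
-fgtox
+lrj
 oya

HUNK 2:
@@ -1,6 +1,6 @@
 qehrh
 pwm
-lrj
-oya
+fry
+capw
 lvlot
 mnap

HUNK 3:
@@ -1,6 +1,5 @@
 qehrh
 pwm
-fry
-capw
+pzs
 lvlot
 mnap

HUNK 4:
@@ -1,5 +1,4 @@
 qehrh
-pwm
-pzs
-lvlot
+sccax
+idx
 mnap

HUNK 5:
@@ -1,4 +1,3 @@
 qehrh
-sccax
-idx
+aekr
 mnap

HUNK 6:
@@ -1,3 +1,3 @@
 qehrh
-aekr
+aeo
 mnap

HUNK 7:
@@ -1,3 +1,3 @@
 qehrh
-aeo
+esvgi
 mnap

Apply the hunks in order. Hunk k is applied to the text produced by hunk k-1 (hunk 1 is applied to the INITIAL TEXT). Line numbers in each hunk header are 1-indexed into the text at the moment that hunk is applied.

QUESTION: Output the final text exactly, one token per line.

Hunk 1: at line 2 remove [fgtox] add [lrj] -> 6 lines: qehrh pwm lrj oya lvlot mnap
Hunk 2: at line 1 remove [lrj,oya] add [fry,capw] -> 6 lines: qehrh pwm fry capw lvlot mnap
Hunk 3: at line 1 remove [fry,capw] add [pzs] -> 5 lines: qehrh pwm pzs lvlot mnap
Hunk 4: at line 1 remove [pwm,pzs,lvlot] add [sccax,idx] -> 4 lines: qehrh sccax idx mnap
Hunk 5: at line 1 remove [sccax,idx] add [aekr] -> 3 lines: qehrh aekr mnap
Hunk 6: at line 1 remove [aekr] add [aeo] -> 3 lines: qehrh aeo mnap
Hunk 7: at line 1 remove [aeo] add [esvgi] -> 3 lines: qehrh esvgi mnap

Answer: qehrh
esvgi
mnap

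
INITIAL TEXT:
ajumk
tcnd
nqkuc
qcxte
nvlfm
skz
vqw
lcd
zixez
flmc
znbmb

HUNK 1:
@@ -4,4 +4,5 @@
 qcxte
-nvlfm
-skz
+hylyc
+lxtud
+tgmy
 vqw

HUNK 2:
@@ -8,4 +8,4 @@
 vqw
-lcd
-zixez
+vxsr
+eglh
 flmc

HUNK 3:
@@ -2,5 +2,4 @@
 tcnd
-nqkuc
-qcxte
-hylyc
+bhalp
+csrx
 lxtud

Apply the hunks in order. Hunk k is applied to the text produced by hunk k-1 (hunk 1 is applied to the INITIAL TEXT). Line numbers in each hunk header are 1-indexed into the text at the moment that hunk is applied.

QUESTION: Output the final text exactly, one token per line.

Hunk 1: at line 4 remove [nvlfm,skz] add [hylyc,lxtud,tgmy] -> 12 lines: ajumk tcnd nqkuc qcxte hylyc lxtud tgmy vqw lcd zixez flmc znbmb
Hunk 2: at line 8 remove [lcd,zixez] add [vxsr,eglh] -> 12 lines: ajumk tcnd nqkuc qcxte hylyc lxtud tgmy vqw vxsr eglh flmc znbmb
Hunk 3: at line 2 remove [nqkuc,qcxte,hylyc] add [bhalp,csrx] -> 11 lines: ajumk tcnd bhalp csrx lxtud tgmy vqw vxsr eglh flmc znbmb

Answer: ajumk
tcnd
bhalp
csrx
lxtud
tgmy
vqw
vxsr
eglh
flmc
znbmb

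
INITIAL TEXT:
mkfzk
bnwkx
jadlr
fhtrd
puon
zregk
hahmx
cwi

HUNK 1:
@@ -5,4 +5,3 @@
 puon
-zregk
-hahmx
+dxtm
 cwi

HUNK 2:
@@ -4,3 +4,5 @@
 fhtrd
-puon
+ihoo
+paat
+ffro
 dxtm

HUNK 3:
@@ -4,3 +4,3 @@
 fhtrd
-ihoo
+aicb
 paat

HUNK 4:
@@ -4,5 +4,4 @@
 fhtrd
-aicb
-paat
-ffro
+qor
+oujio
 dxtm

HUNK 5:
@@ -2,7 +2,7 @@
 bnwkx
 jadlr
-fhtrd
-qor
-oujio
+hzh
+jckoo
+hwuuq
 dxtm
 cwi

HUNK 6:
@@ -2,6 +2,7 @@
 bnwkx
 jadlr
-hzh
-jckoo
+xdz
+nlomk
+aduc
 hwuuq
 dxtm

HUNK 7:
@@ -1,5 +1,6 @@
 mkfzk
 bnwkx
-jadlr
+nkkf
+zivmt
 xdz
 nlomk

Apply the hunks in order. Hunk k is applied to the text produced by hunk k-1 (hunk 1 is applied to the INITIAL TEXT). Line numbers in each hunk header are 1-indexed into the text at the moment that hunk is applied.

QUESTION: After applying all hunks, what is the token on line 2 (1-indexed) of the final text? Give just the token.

Answer: bnwkx

Derivation:
Hunk 1: at line 5 remove [zregk,hahmx] add [dxtm] -> 7 lines: mkfzk bnwkx jadlr fhtrd puon dxtm cwi
Hunk 2: at line 4 remove [puon] add [ihoo,paat,ffro] -> 9 lines: mkfzk bnwkx jadlr fhtrd ihoo paat ffro dxtm cwi
Hunk 3: at line 4 remove [ihoo] add [aicb] -> 9 lines: mkfzk bnwkx jadlr fhtrd aicb paat ffro dxtm cwi
Hunk 4: at line 4 remove [aicb,paat,ffro] add [qor,oujio] -> 8 lines: mkfzk bnwkx jadlr fhtrd qor oujio dxtm cwi
Hunk 5: at line 2 remove [fhtrd,qor,oujio] add [hzh,jckoo,hwuuq] -> 8 lines: mkfzk bnwkx jadlr hzh jckoo hwuuq dxtm cwi
Hunk 6: at line 2 remove [hzh,jckoo] add [xdz,nlomk,aduc] -> 9 lines: mkfzk bnwkx jadlr xdz nlomk aduc hwuuq dxtm cwi
Hunk 7: at line 1 remove [jadlr] add [nkkf,zivmt] -> 10 lines: mkfzk bnwkx nkkf zivmt xdz nlomk aduc hwuuq dxtm cwi
Final line 2: bnwkx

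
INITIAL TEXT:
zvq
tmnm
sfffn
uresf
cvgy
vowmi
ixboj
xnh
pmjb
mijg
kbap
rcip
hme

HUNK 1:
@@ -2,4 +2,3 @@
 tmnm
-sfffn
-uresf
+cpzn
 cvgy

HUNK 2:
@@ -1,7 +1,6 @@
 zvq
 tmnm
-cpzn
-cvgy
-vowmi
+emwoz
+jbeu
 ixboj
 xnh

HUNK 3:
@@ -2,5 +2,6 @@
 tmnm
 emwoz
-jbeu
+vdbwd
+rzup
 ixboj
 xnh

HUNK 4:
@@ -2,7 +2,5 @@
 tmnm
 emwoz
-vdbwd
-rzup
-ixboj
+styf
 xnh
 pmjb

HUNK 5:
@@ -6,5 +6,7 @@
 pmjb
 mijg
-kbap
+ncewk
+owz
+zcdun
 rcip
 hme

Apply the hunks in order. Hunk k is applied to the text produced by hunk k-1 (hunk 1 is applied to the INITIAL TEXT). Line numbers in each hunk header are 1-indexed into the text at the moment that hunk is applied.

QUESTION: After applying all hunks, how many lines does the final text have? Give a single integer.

Hunk 1: at line 2 remove [sfffn,uresf] add [cpzn] -> 12 lines: zvq tmnm cpzn cvgy vowmi ixboj xnh pmjb mijg kbap rcip hme
Hunk 2: at line 1 remove [cpzn,cvgy,vowmi] add [emwoz,jbeu] -> 11 lines: zvq tmnm emwoz jbeu ixboj xnh pmjb mijg kbap rcip hme
Hunk 3: at line 2 remove [jbeu] add [vdbwd,rzup] -> 12 lines: zvq tmnm emwoz vdbwd rzup ixboj xnh pmjb mijg kbap rcip hme
Hunk 4: at line 2 remove [vdbwd,rzup,ixboj] add [styf] -> 10 lines: zvq tmnm emwoz styf xnh pmjb mijg kbap rcip hme
Hunk 5: at line 6 remove [kbap] add [ncewk,owz,zcdun] -> 12 lines: zvq tmnm emwoz styf xnh pmjb mijg ncewk owz zcdun rcip hme
Final line count: 12

Answer: 12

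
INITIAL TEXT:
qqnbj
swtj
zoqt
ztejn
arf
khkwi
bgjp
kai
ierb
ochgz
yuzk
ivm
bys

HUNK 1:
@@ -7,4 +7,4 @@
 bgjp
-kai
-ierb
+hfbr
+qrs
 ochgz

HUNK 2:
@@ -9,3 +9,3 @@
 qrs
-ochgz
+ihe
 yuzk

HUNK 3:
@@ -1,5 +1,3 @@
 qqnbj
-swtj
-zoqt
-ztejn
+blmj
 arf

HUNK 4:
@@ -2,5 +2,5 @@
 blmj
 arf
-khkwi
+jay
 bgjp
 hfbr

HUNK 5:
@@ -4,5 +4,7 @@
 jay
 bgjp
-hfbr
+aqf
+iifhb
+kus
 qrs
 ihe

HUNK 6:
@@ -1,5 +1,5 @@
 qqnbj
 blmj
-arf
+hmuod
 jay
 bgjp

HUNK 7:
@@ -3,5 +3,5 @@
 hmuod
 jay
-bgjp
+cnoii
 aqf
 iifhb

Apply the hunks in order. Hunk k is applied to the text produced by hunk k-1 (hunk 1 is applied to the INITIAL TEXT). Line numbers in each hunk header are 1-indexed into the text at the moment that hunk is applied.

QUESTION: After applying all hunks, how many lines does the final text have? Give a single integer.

Answer: 13

Derivation:
Hunk 1: at line 7 remove [kai,ierb] add [hfbr,qrs] -> 13 lines: qqnbj swtj zoqt ztejn arf khkwi bgjp hfbr qrs ochgz yuzk ivm bys
Hunk 2: at line 9 remove [ochgz] add [ihe] -> 13 lines: qqnbj swtj zoqt ztejn arf khkwi bgjp hfbr qrs ihe yuzk ivm bys
Hunk 3: at line 1 remove [swtj,zoqt,ztejn] add [blmj] -> 11 lines: qqnbj blmj arf khkwi bgjp hfbr qrs ihe yuzk ivm bys
Hunk 4: at line 2 remove [khkwi] add [jay] -> 11 lines: qqnbj blmj arf jay bgjp hfbr qrs ihe yuzk ivm bys
Hunk 5: at line 4 remove [hfbr] add [aqf,iifhb,kus] -> 13 lines: qqnbj blmj arf jay bgjp aqf iifhb kus qrs ihe yuzk ivm bys
Hunk 6: at line 1 remove [arf] add [hmuod] -> 13 lines: qqnbj blmj hmuod jay bgjp aqf iifhb kus qrs ihe yuzk ivm bys
Hunk 7: at line 3 remove [bgjp] add [cnoii] -> 13 lines: qqnbj blmj hmuod jay cnoii aqf iifhb kus qrs ihe yuzk ivm bys
Final line count: 13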